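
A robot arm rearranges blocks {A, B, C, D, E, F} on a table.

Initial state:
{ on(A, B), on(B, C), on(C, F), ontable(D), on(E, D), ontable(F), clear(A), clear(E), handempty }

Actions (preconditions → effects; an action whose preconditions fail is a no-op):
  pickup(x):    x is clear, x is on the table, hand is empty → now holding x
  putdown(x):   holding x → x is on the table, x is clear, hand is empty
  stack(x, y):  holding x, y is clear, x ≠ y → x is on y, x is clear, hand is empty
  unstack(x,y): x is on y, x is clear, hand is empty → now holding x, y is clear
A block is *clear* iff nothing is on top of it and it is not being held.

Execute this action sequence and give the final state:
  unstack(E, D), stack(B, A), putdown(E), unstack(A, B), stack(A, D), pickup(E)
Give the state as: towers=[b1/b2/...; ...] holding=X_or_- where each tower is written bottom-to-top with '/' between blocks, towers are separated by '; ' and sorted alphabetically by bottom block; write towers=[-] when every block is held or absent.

step 1 (unstack(E, D)): towers=[D; F/C/B/A] holding=E
step 2 (stack(B, A)) [no-op]: towers=[D; F/C/B/A] holding=E
step 3 (putdown(E)): towers=[D; E; F/C/B/A] holding=-
step 4 (unstack(A, B)): towers=[D; E; F/C/B] holding=A
step 5 (stack(A, D)): towers=[D/A; E; F/C/B] holding=-
step 6 (pickup(E)): towers=[D/A; F/C/B] holding=E

towers=[D/A; F/C/B] holding=E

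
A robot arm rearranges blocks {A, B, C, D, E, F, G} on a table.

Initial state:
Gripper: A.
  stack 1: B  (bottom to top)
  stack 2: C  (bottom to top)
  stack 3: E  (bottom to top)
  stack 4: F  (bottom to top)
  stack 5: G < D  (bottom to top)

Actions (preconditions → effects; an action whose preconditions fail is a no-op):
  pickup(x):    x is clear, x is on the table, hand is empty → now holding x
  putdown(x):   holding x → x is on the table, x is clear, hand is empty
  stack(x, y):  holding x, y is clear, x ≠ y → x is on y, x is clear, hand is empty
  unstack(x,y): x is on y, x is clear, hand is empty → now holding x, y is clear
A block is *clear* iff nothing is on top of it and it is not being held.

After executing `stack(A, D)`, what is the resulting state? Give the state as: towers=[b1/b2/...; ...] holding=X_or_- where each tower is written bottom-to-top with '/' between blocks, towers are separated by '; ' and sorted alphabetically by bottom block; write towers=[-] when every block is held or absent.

towers=[B; C; E; F; G/D/A] holding=-

before: towers=[B; C; E; F; G/D] holding=A
pre[stack(A, D)]: holding(A) yes, clear(D) yes, A≠D yes
all met → apply stack(A, D)
after:  towers=[B; C; E; F; G/D/A] holding=-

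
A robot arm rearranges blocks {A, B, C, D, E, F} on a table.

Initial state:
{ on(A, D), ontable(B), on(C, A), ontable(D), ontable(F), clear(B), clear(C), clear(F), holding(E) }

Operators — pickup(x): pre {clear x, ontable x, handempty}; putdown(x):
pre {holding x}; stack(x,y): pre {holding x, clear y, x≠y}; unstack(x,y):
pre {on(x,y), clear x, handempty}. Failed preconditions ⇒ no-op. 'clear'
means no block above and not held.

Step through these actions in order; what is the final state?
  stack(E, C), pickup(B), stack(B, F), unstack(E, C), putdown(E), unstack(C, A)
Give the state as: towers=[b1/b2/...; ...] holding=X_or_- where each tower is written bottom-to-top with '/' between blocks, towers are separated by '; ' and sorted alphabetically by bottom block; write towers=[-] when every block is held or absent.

step 1 (stack(E, C)): towers=[B; D/A/C/E; F] holding=-
step 2 (pickup(B)): towers=[D/A/C/E; F] holding=B
step 3 (stack(B, F)): towers=[D/A/C/E; F/B] holding=-
step 4 (unstack(E, C)): towers=[D/A/C; F/B] holding=E
step 5 (putdown(E)): towers=[D/A/C; E; F/B] holding=-
step 6 (unstack(C, A)): towers=[D/A; E; F/B] holding=C

towers=[D/A; E; F/B] holding=C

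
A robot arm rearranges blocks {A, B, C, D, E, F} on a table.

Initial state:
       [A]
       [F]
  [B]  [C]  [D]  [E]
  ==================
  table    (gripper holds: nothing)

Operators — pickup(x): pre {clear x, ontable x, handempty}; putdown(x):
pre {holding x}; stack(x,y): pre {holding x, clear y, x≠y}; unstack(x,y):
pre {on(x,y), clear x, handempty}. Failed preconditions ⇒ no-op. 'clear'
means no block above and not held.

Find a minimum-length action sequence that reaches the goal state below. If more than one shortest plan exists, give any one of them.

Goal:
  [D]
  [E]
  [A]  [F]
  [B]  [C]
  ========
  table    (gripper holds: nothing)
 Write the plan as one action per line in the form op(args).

unstack(A, F)
stack(A, B)
pickup(E)
stack(E, A)
pickup(D)
stack(D, E)

step 1 (unstack(A, F)): towers=[B; C/F; D; E] holding=A
step 2 (stack(A, B)): towers=[B/A; C/F; D; E] holding=-
step 3 (pickup(E)): towers=[B/A; C/F; D] holding=E
step 4 (stack(E, A)): towers=[B/A/E; C/F; D] holding=-
step 5 (pickup(D)): towers=[B/A/E; C/F] holding=D
step 6 (stack(D, E)): towers=[B/A/E/D; C/F] holding=-
goal check: towers=[B/A/E/D; C/F] holding=- — reached (length 6, optimal by BFS)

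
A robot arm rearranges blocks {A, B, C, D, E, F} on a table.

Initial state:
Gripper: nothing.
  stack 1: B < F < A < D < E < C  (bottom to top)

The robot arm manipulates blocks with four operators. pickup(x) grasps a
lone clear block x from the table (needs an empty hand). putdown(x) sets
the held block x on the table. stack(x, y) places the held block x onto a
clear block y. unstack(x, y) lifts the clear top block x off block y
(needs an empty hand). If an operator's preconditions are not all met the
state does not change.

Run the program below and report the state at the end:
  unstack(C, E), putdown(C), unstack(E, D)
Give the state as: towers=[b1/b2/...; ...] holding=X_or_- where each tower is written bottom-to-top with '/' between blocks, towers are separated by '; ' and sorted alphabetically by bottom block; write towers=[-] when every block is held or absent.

towers=[B/F/A/D; C] holding=E

step 1 (unstack(C, E)): towers=[B/F/A/D/E] holding=C
step 2 (putdown(C)): towers=[B/F/A/D/E; C] holding=-
step 3 (unstack(E, D)): towers=[B/F/A/D; C] holding=E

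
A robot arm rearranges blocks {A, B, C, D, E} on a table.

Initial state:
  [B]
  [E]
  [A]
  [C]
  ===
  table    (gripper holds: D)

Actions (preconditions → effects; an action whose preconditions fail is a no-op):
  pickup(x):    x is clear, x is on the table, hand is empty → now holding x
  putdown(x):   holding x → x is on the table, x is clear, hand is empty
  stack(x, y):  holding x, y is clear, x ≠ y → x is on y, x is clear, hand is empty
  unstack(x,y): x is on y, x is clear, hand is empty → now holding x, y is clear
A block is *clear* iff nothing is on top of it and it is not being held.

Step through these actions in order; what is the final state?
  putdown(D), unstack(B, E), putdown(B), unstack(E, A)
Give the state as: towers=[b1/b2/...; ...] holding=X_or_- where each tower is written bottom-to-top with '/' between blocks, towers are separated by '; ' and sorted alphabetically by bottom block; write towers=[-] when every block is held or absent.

towers=[B; C/A; D] holding=E

step 1 (putdown(D)): towers=[C/A/E/B; D] holding=-
step 2 (unstack(B, E)): towers=[C/A/E; D] holding=B
step 3 (putdown(B)): towers=[B; C/A/E; D] holding=-
step 4 (unstack(E, A)): towers=[B; C/A; D] holding=E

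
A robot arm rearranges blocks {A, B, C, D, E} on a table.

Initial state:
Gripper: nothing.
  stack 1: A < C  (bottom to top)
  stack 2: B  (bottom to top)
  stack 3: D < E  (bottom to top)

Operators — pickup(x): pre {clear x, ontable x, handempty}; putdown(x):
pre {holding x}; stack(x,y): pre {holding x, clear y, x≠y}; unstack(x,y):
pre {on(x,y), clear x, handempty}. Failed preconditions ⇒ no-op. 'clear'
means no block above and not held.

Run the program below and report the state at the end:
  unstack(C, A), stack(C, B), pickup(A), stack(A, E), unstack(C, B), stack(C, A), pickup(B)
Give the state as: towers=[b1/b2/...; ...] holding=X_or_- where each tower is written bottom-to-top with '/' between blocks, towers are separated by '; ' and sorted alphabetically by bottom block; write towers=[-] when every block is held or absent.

towers=[D/E/A/C] holding=B

step 1 (unstack(C, A)): towers=[A; B; D/E] holding=C
step 2 (stack(C, B)): towers=[A; B/C; D/E] holding=-
step 3 (pickup(A)): towers=[B/C; D/E] holding=A
step 4 (stack(A, E)): towers=[B/C; D/E/A] holding=-
step 5 (unstack(C, B)): towers=[B; D/E/A] holding=C
step 6 (stack(C, A)): towers=[B; D/E/A/C] holding=-
step 7 (pickup(B)): towers=[D/E/A/C] holding=B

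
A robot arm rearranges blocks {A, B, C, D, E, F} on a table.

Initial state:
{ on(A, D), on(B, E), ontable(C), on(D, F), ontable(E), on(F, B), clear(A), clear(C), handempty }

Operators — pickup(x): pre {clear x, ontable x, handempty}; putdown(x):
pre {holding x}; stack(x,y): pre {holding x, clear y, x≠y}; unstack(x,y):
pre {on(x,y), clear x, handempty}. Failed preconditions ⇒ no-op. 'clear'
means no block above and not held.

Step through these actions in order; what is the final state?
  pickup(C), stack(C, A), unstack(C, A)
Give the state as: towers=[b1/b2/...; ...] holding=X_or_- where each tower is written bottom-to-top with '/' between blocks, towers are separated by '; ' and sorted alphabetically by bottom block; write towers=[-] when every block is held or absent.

step 1 (pickup(C)): towers=[E/B/F/D/A] holding=C
step 2 (stack(C, A)): towers=[E/B/F/D/A/C] holding=-
step 3 (unstack(C, A)): towers=[E/B/F/D/A] holding=C

towers=[E/B/F/D/A] holding=C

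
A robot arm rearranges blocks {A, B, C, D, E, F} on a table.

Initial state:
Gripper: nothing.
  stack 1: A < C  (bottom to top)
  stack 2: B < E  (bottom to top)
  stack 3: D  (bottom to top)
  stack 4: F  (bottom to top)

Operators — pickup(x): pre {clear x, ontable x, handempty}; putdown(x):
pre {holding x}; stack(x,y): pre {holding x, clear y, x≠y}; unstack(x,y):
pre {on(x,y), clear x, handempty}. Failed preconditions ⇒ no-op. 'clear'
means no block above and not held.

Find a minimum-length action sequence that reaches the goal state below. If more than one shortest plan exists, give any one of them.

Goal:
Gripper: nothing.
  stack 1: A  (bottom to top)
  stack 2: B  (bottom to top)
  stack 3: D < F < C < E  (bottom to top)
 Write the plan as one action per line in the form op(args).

pickup(F)
stack(F, D)
unstack(C, A)
stack(C, F)
unstack(E, B)
stack(E, C)

step 1 (pickup(F)): towers=[A/C; B/E; D] holding=F
step 2 (stack(F, D)): towers=[A/C; B/E; D/F] holding=-
step 3 (unstack(C, A)): towers=[A; B/E; D/F] holding=C
step 4 (stack(C, F)): towers=[A; B/E; D/F/C] holding=-
step 5 (unstack(E, B)): towers=[A; B; D/F/C] holding=E
step 6 (stack(E, C)): towers=[A; B; D/F/C/E] holding=-
goal check: towers=[A; B; D/F/C/E] holding=- — reached (length 6, optimal by BFS)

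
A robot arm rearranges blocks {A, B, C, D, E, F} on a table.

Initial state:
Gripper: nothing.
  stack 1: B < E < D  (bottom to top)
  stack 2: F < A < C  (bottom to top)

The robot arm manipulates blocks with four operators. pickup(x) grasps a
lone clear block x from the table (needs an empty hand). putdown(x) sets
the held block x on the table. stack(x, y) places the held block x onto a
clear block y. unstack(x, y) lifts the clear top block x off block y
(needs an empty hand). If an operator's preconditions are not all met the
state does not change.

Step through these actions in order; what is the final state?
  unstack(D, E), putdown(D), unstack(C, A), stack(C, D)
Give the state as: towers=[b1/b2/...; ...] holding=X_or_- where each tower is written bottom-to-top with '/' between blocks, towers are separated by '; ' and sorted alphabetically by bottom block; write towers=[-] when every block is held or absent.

towers=[B/E; D/C; F/A] holding=-

step 1 (unstack(D, E)): towers=[B/E; F/A/C] holding=D
step 2 (putdown(D)): towers=[B/E; D; F/A/C] holding=-
step 3 (unstack(C, A)): towers=[B/E; D; F/A] holding=C
step 4 (stack(C, D)): towers=[B/E; D/C; F/A] holding=-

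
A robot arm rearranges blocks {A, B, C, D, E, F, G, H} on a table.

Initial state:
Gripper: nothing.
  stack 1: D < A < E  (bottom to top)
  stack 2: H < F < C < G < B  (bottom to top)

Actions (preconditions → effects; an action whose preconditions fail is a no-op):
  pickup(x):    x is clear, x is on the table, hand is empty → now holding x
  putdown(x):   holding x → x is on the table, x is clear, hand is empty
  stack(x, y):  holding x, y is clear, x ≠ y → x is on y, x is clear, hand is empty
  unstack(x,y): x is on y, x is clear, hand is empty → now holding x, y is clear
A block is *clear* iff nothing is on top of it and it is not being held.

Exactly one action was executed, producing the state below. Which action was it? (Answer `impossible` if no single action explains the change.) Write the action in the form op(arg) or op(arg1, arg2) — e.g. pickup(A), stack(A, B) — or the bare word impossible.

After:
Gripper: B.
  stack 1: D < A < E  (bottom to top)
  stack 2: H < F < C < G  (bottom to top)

unstack(B, G)

target: towers=[D/A/E; H/F/C/G] holding=B
     unstack(E, A) → towers=[D/A; H/F/C/G/B] holding=E
     unstack(B, G) → towers=[D/A/E; H/F/C/G] holding=B  ← match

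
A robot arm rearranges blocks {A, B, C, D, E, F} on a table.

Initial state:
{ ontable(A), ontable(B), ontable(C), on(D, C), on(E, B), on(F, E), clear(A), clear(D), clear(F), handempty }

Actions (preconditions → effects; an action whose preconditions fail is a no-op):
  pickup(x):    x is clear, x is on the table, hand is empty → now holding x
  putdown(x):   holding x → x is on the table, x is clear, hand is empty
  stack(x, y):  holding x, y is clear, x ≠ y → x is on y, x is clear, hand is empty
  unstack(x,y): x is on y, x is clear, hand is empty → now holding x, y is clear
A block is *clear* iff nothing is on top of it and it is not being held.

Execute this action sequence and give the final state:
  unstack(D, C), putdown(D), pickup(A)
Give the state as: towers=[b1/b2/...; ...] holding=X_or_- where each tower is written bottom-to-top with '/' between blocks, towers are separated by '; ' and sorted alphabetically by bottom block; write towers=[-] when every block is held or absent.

step 1 (unstack(D, C)): towers=[A; B/E/F; C] holding=D
step 2 (putdown(D)): towers=[A; B/E/F; C; D] holding=-
step 3 (pickup(A)): towers=[B/E/F; C; D] holding=A

towers=[B/E/F; C; D] holding=A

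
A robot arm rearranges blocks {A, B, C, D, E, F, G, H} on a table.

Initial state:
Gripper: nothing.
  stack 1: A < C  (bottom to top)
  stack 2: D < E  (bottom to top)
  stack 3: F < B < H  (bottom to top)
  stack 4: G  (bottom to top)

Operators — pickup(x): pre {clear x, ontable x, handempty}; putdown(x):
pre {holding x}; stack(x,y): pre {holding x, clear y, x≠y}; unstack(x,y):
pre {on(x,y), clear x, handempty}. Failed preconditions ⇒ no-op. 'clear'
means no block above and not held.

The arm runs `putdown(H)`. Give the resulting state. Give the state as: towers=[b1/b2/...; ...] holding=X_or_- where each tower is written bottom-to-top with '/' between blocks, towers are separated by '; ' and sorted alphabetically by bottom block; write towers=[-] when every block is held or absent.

towers=[A/C; D/E; F/B/H; G] holding=-

before: towers=[A/C; D/E; F/B/H; G] holding=-
pre[putdown(H)]: holding(H) ✗
holding(H) unmet → putdown(H) is a no-op
after:  towers=[A/C; D/E; F/B/H; G] holding=-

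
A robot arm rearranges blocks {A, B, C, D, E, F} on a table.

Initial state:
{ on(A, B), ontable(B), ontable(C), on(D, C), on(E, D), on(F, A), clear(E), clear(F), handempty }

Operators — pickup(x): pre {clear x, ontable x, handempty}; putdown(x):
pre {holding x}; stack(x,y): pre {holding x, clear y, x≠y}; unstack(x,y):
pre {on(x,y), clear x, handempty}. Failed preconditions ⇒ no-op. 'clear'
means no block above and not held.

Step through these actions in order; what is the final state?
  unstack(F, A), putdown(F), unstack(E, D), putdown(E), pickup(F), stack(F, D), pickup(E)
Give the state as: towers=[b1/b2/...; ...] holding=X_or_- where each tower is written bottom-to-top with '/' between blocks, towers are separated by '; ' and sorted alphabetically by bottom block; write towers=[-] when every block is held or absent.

towers=[B/A; C/D/F] holding=E

step 1 (unstack(F, A)): towers=[B/A; C/D/E] holding=F
step 2 (putdown(F)): towers=[B/A; C/D/E; F] holding=-
step 3 (unstack(E, D)): towers=[B/A; C/D; F] holding=E
step 4 (putdown(E)): towers=[B/A; C/D; E; F] holding=-
step 5 (pickup(F)): towers=[B/A; C/D; E] holding=F
step 6 (stack(F, D)): towers=[B/A; C/D/F; E] holding=-
step 7 (pickup(E)): towers=[B/A; C/D/F] holding=E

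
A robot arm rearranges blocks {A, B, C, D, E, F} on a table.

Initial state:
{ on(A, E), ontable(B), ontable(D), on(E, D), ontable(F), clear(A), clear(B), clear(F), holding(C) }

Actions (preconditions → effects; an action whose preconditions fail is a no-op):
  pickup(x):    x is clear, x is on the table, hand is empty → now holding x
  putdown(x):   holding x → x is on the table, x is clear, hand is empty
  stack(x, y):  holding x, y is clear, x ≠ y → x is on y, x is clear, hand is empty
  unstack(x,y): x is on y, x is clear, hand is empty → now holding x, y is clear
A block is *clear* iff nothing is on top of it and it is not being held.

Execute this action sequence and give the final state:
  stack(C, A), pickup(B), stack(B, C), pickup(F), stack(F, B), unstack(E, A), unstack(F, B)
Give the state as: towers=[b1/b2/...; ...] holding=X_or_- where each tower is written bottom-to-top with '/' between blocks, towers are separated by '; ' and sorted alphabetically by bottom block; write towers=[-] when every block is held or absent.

towers=[D/E/A/C/B] holding=F

step 1 (stack(C, A)): towers=[B; D/E/A/C; F] holding=-
step 2 (pickup(B)): towers=[D/E/A/C; F] holding=B
step 3 (stack(B, C)): towers=[D/E/A/C/B; F] holding=-
step 4 (pickup(F)): towers=[D/E/A/C/B] holding=F
step 5 (stack(F, B)): towers=[D/E/A/C/B/F] holding=-
step 6 (unstack(E, A)) [no-op]: towers=[D/E/A/C/B/F] holding=-
step 7 (unstack(F, B)): towers=[D/E/A/C/B] holding=F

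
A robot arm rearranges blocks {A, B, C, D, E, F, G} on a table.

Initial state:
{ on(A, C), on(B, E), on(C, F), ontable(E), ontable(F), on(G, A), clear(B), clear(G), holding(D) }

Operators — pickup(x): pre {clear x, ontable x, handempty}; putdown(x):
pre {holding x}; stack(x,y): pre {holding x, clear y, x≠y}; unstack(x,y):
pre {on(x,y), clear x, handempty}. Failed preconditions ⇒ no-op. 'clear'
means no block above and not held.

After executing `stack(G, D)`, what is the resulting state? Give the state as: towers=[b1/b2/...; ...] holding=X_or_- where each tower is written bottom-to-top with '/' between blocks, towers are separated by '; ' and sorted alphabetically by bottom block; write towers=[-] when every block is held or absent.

towers=[E/B; F/C/A/G] holding=D

before: towers=[E/B; F/C/A/G] holding=D
pre[stack(G, D)]: holding(G) fail, clear(D) fail, G≠D ok
holding(G), clear(D) unmet → stack(G, D) is a no-op
after:  towers=[E/B; F/C/A/G] holding=D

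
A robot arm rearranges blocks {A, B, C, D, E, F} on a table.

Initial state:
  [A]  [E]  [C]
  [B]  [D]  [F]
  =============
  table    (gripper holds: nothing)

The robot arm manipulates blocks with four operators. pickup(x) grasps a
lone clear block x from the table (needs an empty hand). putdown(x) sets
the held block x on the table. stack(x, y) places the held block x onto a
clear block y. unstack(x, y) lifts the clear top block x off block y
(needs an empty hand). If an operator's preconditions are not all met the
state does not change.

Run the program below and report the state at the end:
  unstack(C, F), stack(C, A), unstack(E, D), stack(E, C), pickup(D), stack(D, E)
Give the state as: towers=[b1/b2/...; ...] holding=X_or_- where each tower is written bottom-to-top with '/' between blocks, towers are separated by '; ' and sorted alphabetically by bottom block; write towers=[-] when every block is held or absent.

step 1 (unstack(C, F)): towers=[B/A; D/E; F] holding=C
step 2 (stack(C, A)): towers=[B/A/C; D/E; F] holding=-
step 3 (unstack(E, D)): towers=[B/A/C; D; F] holding=E
step 4 (stack(E, C)): towers=[B/A/C/E; D; F] holding=-
step 5 (pickup(D)): towers=[B/A/C/E; F] holding=D
step 6 (stack(D, E)): towers=[B/A/C/E/D; F] holding=-

towers=[B/A/C/E/D; F] holding=-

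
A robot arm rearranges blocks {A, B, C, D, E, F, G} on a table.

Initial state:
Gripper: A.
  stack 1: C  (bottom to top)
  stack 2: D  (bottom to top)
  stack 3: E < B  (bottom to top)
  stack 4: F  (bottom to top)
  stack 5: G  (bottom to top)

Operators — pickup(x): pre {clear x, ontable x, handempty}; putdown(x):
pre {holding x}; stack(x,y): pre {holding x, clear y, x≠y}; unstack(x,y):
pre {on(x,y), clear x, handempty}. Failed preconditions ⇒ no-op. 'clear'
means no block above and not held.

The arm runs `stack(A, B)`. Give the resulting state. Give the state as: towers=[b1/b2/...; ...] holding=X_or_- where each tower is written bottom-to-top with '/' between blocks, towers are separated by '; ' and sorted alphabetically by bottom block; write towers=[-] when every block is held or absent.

before: towers=[C; D; E/B; F; G] holding=A
pre[stack(A, B)]: holding(A) ✓, clear(B) ✓, A≠B ✓
all met → apply stack(A, B)
after:  towers=[C; D; E/B/A; F; G] holding=-

towers=[C; D; E/B/A; F; G] holding=-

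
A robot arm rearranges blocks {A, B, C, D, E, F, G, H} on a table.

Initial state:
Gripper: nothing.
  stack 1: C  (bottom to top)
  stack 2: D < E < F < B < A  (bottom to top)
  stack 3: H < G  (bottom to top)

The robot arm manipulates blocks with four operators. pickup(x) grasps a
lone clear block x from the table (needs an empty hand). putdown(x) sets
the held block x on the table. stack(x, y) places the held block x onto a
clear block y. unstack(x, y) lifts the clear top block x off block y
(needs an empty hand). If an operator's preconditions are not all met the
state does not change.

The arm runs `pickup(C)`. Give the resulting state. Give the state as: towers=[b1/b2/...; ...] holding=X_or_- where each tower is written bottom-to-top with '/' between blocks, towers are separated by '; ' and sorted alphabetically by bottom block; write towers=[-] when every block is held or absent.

before: towers=[C; D/E/F/B/A; H/G] holding=-
pre[pickup(C)]: clear(C) ✓, ontable(C) ✓, handempty ✓
all met → apply pickup(C)
after:  towers=[D/E/F/B/A; H/G] holding=C

towers=[D/E/F/B/A; H/G] holding=C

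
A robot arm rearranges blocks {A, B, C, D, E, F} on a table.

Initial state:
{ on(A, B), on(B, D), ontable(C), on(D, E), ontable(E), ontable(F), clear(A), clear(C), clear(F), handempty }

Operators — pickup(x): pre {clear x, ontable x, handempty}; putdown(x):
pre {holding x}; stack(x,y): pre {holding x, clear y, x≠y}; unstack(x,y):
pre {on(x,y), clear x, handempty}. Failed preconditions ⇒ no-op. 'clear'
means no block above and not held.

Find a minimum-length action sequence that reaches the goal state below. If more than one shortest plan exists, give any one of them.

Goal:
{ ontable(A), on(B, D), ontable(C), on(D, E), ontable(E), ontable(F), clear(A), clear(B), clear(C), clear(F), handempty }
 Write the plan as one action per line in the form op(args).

unstack(A, B)
putdown(A)

step 1 (unstack(A, B)): towers=[C; E/D/B; F] holding=A
step 2 (putdown(A)): towers=[A; C; E/D/B; F] holding=-
goal check: towers=[A; C; E/D/B; F] holding=- — reached (length 2, optimal by BFS)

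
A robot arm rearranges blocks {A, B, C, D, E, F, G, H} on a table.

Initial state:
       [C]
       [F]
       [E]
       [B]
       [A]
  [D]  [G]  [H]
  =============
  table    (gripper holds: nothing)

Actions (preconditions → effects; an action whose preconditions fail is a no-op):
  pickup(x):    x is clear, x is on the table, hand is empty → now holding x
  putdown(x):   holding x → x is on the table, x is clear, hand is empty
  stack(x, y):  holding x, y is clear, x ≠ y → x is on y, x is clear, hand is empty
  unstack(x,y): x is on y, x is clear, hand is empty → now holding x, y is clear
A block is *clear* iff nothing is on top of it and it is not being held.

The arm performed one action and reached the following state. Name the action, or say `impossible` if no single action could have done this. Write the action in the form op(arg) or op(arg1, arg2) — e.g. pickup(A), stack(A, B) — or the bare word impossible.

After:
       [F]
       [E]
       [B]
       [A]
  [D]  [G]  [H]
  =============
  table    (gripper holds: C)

target: towers=[D; G/A/B/E/F; H] holding=C
         pickup(H) → towers=[D; G/A/B/E/F/C] holding=H
         pickup(D) → towers=[G/A/B/E/F/C; H] holding=D
     unstack(C, F) → towers=[D; G/A/B/E/F; H] holding=C  ← match

unstack(C, F)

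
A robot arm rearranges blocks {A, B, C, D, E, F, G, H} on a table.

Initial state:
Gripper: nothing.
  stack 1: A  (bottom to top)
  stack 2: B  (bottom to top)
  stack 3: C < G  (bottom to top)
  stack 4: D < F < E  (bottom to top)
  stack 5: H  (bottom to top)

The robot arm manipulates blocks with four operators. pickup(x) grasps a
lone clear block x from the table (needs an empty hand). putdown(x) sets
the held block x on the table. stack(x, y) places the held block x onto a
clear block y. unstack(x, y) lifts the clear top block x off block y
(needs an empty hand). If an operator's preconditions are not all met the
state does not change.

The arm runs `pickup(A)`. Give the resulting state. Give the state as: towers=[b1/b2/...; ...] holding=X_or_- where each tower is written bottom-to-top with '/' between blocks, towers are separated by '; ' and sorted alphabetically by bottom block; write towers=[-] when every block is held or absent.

before: towers=[A; B; C/G; D/F/E; H] holding=-
pre[pickup(A)]: clear(A) yes, ontable(A) yes, handempty yes
all met → apply pickup(A)
after:  towers=[B; C/G; D/F/E; H] holding=A

towers=[B; C/G; D/F/E; H] holding=A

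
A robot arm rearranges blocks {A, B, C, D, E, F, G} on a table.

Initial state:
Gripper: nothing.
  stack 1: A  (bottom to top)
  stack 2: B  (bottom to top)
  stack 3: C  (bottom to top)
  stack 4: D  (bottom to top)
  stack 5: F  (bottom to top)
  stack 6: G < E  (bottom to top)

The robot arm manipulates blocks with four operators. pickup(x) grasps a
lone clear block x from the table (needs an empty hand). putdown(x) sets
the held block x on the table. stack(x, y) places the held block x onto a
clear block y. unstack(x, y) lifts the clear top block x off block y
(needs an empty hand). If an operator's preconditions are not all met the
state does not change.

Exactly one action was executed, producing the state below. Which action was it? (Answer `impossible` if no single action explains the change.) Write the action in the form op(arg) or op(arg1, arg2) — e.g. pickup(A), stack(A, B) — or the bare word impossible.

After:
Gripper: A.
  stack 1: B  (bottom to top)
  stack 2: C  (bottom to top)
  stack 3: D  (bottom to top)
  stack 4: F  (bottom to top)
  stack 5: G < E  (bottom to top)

target: towers=[B; C; D; F; G/E] holding=A
         pickup(B) → towers=[A; C; D; F; G/E] holding=B
         pickup(F) → towers=[A; B; C; D; G/E] holding=F
         pickup(D) → towers=[A; B; C; F; G/E] holding=D
         pickup(A) → towers=[B; C; D; F; G/E] holding=A  ← match
     unstack(E, G) → towers=[A; B; C; D; F; G] holding=E
         pickup(C) → towers=[A; B; D; F; G/E] holding=C

pickup(A)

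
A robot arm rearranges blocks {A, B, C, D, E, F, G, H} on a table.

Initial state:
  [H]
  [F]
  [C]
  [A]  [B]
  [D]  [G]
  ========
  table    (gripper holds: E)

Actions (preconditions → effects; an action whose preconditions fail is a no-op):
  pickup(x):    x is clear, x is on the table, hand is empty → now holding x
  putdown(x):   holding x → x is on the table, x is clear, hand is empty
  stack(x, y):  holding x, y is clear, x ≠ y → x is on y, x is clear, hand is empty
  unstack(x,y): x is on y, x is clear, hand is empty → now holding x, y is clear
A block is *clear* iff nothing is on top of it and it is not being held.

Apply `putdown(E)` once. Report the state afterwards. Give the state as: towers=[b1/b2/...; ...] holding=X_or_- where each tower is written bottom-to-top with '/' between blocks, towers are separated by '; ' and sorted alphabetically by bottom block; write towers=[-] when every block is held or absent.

before: towers=[D/A/C/F/H; G/B] holding=E
pre[putdown(E)]: holding(E) yes
all met → apply putdown(E)
after:  towers=[D/A/C/F/H; E; G/B] holding=-

towers=[D/A/C/F/H; E; G/B] holding=-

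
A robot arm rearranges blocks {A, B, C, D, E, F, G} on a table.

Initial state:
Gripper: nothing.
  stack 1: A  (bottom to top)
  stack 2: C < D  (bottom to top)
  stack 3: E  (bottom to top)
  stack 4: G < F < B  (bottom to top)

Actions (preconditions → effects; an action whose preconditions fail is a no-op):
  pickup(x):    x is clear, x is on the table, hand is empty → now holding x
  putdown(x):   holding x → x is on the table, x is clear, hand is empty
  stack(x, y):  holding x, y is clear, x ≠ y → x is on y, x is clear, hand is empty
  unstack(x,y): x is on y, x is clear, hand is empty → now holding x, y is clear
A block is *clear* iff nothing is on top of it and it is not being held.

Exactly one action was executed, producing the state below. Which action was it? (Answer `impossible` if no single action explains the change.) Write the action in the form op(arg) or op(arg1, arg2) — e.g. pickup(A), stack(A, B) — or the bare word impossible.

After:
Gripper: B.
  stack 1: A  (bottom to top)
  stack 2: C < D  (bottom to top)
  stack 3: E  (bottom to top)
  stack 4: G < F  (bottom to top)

unstack(B, F)

target: towers=[A; C/D; E; G/F] holding=B
     unstack(B, F) → towers=[A; C/D; E; G/F] holding=B  ← match
     unstack(D, C) → towers=[A; C; E; G/F/B] holding=D
         pickup(A) → towers=[C/D; E; G/F/B] holding=A
         pickup(E) → towers=[A; C/D; G/F/B] holding=E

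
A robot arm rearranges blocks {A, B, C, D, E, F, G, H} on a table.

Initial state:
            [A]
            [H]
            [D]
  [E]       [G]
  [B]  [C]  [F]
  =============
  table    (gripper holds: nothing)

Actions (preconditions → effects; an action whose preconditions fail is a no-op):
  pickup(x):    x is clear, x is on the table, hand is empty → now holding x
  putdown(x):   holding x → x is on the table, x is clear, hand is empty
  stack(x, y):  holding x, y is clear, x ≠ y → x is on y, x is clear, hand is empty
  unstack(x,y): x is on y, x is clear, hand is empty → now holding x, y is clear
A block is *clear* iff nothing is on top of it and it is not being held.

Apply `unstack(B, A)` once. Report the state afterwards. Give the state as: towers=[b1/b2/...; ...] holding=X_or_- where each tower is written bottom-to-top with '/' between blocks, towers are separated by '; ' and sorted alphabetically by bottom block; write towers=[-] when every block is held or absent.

before: towers=[B/E; C; F/G/D/H/A] holding=-
pre[unstack(B, A)]: on(B,A) ✗, clear(B) ✗, handempty ✓
on(B,A), clear(B) unmet → unstack(B, A) is a no-op
after:  towers=[B/E; C; F/G/D/H/A] holding=-

towers=[B/E; C; F/G/D/H/A] holding=-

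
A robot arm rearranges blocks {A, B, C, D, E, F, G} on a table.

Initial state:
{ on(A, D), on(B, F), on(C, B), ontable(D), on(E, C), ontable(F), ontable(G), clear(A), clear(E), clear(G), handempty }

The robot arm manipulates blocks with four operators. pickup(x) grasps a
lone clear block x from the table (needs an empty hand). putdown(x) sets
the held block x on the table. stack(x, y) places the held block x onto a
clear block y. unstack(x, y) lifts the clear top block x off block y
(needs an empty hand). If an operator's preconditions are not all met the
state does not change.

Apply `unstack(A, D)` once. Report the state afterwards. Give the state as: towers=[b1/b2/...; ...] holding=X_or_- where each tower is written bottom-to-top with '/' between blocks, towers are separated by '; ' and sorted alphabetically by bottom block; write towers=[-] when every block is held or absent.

before: towers=[D/A; F/B/C/E; G] holding=-
pre[unstack(A, D)]: on(A,D) ok, clear(A) ok, handempty ok
all met → apply unstack(A, D)
after:  towers=[D; F/B/C/E; G] holding=A

towers=[D; F/B/C/E; G] holding=A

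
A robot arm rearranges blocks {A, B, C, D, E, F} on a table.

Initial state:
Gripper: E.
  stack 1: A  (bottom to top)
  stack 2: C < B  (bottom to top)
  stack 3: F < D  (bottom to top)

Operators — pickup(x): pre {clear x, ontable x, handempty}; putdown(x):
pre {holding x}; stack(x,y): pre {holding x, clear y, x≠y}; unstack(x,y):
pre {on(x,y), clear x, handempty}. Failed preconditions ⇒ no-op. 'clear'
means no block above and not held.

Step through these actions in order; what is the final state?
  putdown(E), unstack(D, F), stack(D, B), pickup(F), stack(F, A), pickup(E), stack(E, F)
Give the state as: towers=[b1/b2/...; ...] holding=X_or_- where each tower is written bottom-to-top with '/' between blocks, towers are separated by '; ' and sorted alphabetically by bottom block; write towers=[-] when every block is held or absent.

towers=[A/F/E; C/B/D] holding=-

step 1 (putdown(E)): towers=[A; C/B; E; F/D] holding=-
step 2 (unstack(D, F)): towers=[A; C/B; E; F] holding=D
step 3 (stack(D, B)): towers=[A; C/B/D; E; F] holding=-
step 4 (pickup(F)): towers=[A; C/B/D; E] holding=F
step 5 (stack(F, A)): towers=[A/F; C/B/D; E] holding=-
step 6 (pickup(E)): towers=[A/F; C/B/D] holding=E
step 7 (stack(E, F)): towers=[A/F/E; C/B/D] holding=-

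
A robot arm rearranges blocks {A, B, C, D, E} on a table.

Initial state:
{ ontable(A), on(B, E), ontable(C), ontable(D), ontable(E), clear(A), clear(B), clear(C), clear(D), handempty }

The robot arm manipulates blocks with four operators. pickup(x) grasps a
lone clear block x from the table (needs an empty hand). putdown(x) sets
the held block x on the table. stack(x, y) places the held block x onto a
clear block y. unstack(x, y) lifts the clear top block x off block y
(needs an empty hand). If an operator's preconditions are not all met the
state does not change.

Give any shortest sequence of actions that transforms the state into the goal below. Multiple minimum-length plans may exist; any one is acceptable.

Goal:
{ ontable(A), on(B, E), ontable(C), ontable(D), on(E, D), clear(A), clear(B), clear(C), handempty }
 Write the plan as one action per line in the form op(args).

step 1 (unstack(B, E)): towers=[A; C; D; E] holding=B
step 2 (putdown(B)): towers=[A; B; C; D; E] holding=-
step 3 (pickup(E)): towers=[A; B; C; D] holding=E
step 4 (stack(E, D)): towers=[A; B; C; D/E] holding=-
step 5 (pickup(B)): towers=[A; C; D/E] holding=B
step 6 (stack(B, E)): towers=[A; C; D/E/B] holding=-
goal check: towers=[A; C; D/E/B] holding=- — reached (length 6, optimal by BFS)

unstack(B, E)
putdown(B)
pickup(E)
stack(E, D)
pickup(B)
stack(B, E)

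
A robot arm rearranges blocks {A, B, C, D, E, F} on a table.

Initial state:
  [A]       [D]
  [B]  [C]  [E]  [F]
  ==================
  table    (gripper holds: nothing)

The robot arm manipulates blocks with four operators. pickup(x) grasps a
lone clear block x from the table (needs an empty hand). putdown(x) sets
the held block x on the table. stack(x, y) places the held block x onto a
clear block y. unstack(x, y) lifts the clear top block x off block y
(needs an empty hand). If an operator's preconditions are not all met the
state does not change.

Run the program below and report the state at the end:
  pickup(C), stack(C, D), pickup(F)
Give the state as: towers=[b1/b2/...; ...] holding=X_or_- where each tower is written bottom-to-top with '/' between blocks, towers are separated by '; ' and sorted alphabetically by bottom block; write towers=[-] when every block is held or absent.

towers=[B/A; E/D/C] holding=F

step 1 (pickup(C)): towers=[B/A; E/D; F] holding=C
step 2 (stack(C, D)): towers=[B/A; E/D/C; F] holding=-
step 3 (pickup(F)): towers=[B/A; E/D/C] holding=F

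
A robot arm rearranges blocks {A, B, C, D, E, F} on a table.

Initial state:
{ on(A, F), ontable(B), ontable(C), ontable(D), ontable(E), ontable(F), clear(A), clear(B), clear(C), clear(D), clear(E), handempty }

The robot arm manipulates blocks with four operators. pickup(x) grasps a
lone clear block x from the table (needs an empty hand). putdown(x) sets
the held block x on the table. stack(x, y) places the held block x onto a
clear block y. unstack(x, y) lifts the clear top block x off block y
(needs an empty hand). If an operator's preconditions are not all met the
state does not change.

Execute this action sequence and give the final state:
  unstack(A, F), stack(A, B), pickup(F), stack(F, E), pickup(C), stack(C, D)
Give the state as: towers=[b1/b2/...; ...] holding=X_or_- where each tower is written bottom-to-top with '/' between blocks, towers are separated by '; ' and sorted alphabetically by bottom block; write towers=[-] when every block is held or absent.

step 1 (unstack(A, F)): towers=[B; C; D; E; F] holding=A
step 2 (stack(A, B)): towers=[B/A; C; D; E; F] holding=-
step 3 (pickup(F)): towers=[B/A; C; D; E] holding=F
step 4 (stack(F, E)): towers=[B/A; C; D; E/F] holding=-
step 5 (pickup(C)): towers=[B/A; D; E/F] holding=C
step 6 (stack(C, D)): towers=[B/A; D/C; E/F] holding=-

towers=[B/A; D/C; E/F] holding=-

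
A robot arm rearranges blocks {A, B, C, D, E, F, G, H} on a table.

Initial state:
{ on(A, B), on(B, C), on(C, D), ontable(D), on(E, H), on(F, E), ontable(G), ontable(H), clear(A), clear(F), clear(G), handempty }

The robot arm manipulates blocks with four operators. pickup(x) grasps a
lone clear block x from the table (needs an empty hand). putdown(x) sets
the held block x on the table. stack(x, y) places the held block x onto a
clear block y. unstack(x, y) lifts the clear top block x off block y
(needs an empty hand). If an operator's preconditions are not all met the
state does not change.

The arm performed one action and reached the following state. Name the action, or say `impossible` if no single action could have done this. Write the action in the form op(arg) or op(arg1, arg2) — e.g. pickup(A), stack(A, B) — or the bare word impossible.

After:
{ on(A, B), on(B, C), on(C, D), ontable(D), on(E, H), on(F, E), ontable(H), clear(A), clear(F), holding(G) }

pickup(G)

target: towers=[D/C/B/A; H/E/F] holding=G
         pickup(G) → towers=[D/C/B/A; H/E/F] holding=G  ← match
     unstack(A, B) → towers=[D/C/B; G; H/E/F] holding=A
     unstack(F, E) → towers=[D/C/B/A; G; H/E] holding=F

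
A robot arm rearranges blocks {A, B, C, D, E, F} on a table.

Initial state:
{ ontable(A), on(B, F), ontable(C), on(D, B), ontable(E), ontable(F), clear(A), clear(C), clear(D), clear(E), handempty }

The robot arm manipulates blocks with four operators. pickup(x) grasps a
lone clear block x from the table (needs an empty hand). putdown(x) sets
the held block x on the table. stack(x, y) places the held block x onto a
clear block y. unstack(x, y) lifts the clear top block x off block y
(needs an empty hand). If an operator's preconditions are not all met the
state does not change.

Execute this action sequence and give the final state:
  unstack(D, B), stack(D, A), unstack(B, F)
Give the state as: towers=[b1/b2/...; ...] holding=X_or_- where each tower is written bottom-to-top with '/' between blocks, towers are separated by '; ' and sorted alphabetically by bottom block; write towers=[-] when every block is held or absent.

step 1 (unstack(D, B)): towers=[A; C; E; F/B] holding=D
step 2 (stack(D, A)): towers=[A/D; C; E; F/B] holding=-
step 3 (unstack(B, F)): towers=[A/D; C; E; F] holding=B

towers=[A/D; C; E; F] holding=B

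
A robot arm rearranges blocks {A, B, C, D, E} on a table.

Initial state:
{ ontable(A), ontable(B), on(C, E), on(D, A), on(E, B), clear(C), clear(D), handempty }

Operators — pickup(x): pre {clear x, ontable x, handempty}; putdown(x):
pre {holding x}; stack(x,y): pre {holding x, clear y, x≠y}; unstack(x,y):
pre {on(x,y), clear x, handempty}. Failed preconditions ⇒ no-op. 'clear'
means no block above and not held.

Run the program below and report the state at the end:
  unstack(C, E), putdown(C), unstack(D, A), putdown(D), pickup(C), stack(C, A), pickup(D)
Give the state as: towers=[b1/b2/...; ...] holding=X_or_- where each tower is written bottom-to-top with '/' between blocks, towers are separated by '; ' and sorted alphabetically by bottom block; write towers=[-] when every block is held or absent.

step 1 (unstack(C, E)): towers=[A/D; B/E] holding=C
step 2 (putdown(C)): towers=[A/D; B/E; C] holding=-
step 3 (unstack(D, A)): towers=[A; B/E; C] holding=D
step 4 (putdown(D)): towers=[A; B/E; C; D] holding=-
step 5 (pickup(C)): towers=[A; B/E; D] holding=C
step 6 (stack(C, A)): towers=[A/C; B/E; D] holding=-
step 7 (pickup(D)): towers=[A/C; B/E] holding=D

towers=[A/C; B/E] holding=D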